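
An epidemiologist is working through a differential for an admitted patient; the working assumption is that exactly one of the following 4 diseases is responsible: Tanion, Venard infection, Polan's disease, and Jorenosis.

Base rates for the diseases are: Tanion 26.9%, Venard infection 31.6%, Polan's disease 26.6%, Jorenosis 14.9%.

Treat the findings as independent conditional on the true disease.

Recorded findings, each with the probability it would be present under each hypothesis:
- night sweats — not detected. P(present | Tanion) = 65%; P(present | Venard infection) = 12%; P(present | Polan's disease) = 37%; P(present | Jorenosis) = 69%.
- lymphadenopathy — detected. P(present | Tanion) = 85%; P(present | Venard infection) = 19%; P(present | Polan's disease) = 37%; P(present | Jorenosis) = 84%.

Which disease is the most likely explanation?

Tanion

By Bayes' rule with conditional independence, the unnormalized weight for each hypothesis is prior × ∏ likelihoods (using 1 − P(present | H) for each absent finding):
  Tanion: 0.269 × (1 − 0.65) × 0.85 = 0.080028
  Venard infection: 0.316 × (1 − 0.12) × 0.19 = 0.052835
  Polan's disease: 0.266 × (1 − 0.37) × 0.37 = 0.062005
  Jorenosis: 0.149 × (1 − 0.69) × 0.84 = 0.0388
The unnormalized weights sum to 0.23367.
P(Tanion | evidence) ≈ 0.080028 / 0.23367 ≈ 0.342
P(Venard infection | evidence) ≈ 0.052835 / 0.23367 ≈ 0.226
P(Polan's disease | evidence) ≈ 0.062005 / 0.23367 ≈ 0.265
P(Jorenosis | evidence) ≈ 0.0388 / 0.23367 ≈ 0.166
The largest is 0.342, so Tanion is most probable.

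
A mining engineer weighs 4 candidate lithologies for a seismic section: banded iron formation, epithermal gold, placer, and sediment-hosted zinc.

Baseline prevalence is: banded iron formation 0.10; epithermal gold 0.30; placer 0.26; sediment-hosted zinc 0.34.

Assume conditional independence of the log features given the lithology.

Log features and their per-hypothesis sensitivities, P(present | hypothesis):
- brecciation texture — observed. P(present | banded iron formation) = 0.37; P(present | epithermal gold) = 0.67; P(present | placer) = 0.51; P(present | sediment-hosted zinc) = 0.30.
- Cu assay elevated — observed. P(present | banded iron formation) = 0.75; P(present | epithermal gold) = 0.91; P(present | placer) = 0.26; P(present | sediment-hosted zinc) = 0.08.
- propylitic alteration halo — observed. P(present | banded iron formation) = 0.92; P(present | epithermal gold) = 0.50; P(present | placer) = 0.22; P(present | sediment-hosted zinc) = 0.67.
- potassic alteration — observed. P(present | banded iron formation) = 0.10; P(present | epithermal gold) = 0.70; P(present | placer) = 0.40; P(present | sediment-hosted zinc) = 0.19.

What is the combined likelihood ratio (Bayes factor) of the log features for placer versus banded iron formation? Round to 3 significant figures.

0.457

Take the product of per-log feature likelihoods under each hypothesis, then divide.
  placer: 0.51 × 0.26 × 0.22 × 0.40 = 0.011669
  banded iron formation: 0.37 × 0.75 × 0.92 × 0.10 = 0.02553
Bayes factor = 0.011669 / 0.02553 ≈ 0.457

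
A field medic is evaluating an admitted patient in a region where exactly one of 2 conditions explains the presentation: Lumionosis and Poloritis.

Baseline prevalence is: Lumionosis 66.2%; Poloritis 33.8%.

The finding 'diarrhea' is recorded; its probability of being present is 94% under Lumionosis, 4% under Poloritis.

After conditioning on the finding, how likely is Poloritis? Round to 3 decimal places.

For each hypothesis, the unnormalized posterior weight is prior × likelihood:
  Lumionosis: 0.662 × 0.94 = 0.62228
  Poloritis: 0.338 × 0.04 = 0.01352
Normalizing constant Z = 0.62228 + 0.01352 = 0.6358.
P(Poloritis | evidence) = 0.01352 / 0.6358 ≈ 0.021.

0.021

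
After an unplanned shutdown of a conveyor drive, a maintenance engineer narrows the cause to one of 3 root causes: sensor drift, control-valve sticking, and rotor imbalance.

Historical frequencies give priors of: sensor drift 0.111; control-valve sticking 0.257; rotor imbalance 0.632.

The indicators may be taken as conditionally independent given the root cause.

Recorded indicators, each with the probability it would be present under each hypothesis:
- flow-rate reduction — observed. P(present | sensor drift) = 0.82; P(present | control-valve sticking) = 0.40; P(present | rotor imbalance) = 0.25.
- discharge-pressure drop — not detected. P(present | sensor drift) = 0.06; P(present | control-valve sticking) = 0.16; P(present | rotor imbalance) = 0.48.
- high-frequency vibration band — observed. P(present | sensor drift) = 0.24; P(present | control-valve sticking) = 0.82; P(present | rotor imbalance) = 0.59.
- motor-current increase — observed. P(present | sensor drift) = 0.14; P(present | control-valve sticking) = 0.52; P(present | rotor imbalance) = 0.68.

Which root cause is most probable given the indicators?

control-valve sticking

For each hypothesis, the unnormalized posterior weight is prior × product of the indicator likelihoods (using 1 − P(present | H) for each absent indicator):
  sensor drift: 0.111 × 0.82 × (1 − 0.06) × 0.24 × 0.14 = 0.0028748
  control-valve sticking: 0.257 × 0.40 × (1 − 0.16) × 0.82 × 0.52 = 0.03682
  rotor imbalance: 0.632 × 0.25 × (1 − 0.48) × 0.59 × 0.68 = 0.032963
Marginal likelihood of the evidence = 0.072658.
P(sensor drift | evidence) ≈ 0.0028748 / 0.072658 ≈ 0.040
P(control-valve sticking | evidence) ≈ 0.03682 / 0.072658 ≈ 0.507
P(rotor imbalance | evidence) ≈ 0.032963 / 0.072658 ≈ 0.454
The largest is 0.507, so control-valve sticking is most probable.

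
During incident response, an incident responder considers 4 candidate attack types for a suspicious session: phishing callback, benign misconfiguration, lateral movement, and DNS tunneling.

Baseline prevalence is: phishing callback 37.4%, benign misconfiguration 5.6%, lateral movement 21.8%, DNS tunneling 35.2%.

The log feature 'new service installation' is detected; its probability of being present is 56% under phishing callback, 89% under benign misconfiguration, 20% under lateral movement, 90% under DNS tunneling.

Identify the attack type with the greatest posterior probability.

For each hypothesis, the unnormalized posterior weight is prior × likelihood:
  phishing callback: 0.374 × 0.56 = 0.20944
  benign misconfiguration: 0.056 × 0.89 = 0.04984
  lateral movement: 0.218 × 0.20 = 0.0436
  DNS tunneling: 0.352 × 0.90 = 0.3168
The unnormalized weights sum to 0.61968.
P(phishing callback | evidence) ≈ 0.20944 / 0.61968 ≈ 0.338
P(benign misconfiguration | evidence) ≈ 0.04984 / 0.61968 ≈ 0.080
P(lateral movement | evidence) ≈ 0.0436 / 0.61968 ≈ 0.070
P(DNS tunneling | evidence) ≈ 0.3168 / 0.61968 ≈ 0.511
The largest is 0.511, so DNS tunneling is most probable.

DNS tunneling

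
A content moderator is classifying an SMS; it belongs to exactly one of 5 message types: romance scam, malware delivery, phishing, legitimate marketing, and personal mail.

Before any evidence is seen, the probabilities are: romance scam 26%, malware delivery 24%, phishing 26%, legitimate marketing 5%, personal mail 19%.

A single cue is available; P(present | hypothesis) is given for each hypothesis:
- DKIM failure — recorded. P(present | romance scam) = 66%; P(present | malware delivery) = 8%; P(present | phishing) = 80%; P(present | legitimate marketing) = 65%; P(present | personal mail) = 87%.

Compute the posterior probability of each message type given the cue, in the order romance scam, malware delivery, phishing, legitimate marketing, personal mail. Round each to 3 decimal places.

Multiply each prior by the likelihood of the cue:
  romance scam: 0.26 × 0.66 = 0.1716
  malware delivery: 0.24 × 0.08 = 0.0192
  phishing: 0.26 × 0.80 = 0.208
  legitimate marketing: 0.05 × 0.65 = 0.0325
  personal mail: 0.19 × 0.87 = 0.1653
The unnormalized weights sum to 0.5966.
P(romance scam | evidence) = 0.1716 / 0.5966 ≈ 0.288
P(malware delivery | evidence) = 0.0192 / 0.5966 ≈ 0.032
P(phishing | evidence) = 0.208 / 0.5966 ≈ 0.349
P(legitimate marketing | evidence) = 0.0325 / 0.5966 ≈ 0.054
P(personal mail | evidence) = 0.1653 / 0.5966 ≈ 0.277

0.288, 0.032, 0.349, 0.054, 0.277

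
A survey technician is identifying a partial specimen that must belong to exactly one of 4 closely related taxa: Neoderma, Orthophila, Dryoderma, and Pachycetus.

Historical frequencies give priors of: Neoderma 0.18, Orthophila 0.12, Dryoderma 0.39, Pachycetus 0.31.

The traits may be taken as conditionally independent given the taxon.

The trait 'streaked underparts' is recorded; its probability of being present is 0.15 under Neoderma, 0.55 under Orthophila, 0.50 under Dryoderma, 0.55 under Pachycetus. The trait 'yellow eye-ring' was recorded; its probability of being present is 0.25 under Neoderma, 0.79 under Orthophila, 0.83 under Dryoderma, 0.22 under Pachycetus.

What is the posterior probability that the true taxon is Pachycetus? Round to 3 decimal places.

Multiply each prior by the joint likelihood of the trait pattern:
  Neoderma: 0.18 × 0.15 × 0.25 = 0.00675
  Orthophila: 0.12 × 0.55 × 0.79 = 0.05214
  Dryoderma: 0.39 × 0.50 × 0.83 = 0.16185
  Pachycetus: 0.31 × 0.55 × 0.22 = 0.03751
Normalizing constant Z = 0.00675 + 0.05214 + 0.16185 + 0.03751 = 0.25825.
P(Pachycetus | evidence) = 0.03751 / 0.25825 ≈ 0.145.

0.145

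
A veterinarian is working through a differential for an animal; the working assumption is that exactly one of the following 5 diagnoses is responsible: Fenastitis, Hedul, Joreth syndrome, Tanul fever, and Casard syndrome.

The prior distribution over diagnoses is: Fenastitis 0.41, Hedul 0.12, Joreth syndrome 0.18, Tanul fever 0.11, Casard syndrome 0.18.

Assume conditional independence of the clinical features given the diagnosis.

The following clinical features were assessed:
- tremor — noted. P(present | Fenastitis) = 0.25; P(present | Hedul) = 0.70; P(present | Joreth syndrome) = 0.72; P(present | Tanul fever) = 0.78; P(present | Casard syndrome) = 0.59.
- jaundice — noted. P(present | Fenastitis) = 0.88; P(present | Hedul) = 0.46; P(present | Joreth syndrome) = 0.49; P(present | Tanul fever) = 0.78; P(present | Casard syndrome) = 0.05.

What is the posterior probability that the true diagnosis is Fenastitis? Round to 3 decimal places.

0.341

By Bayes' rule with conditional independence, the unnormalized weight for each hypothesis is prior × ∏ likelihoods:
  Fenastitis: 0.41 × 0.25 × 0.88 = 0.0902
  Hedul: 0.12 × 0.70 × 0.46 = 0.03864
  Joreth syndrome: 0.18 × 0.72 × 0.49 = 0.063504
  Tanul fever: 0.11 × 0.78 × 0.78 = 0.066924
  Casard syndrome: 0.18 × 0.59 × 0.05 = 0.00531
The unnormalized weights sum to 0.26458.
P(Fenastitis | evidence) = 0.0902 / 0.26458 ≈ 0.341.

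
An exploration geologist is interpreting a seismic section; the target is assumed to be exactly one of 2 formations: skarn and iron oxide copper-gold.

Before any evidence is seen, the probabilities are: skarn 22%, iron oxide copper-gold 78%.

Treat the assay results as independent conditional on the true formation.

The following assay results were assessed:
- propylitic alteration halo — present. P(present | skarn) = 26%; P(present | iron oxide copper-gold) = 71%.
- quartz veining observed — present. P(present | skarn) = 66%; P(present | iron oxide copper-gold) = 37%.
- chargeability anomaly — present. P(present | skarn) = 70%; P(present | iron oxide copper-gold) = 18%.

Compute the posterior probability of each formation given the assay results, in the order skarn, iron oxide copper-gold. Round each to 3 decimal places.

0.417, 0.583

For each hypothesis, the unnormalized posterior weight is prior × product of the assay result likelihoods:
  skarn: 0.22 × 0.26 × 0.66 × 0.70 = 0.026426
  iron oxide copper-gold: 0.78 × 0.71 × 0.37 × 0.18 = 0.036883
Normalizing constant Z = 0.026426 + 0.036883 = 0.063309.
P(skarn | evidence) = 0.026426 / 0.063309 ≈ 0.417
P(iron oxide copper-gold | evidence) = 0.036883 / 0.063309 ≈ 0.583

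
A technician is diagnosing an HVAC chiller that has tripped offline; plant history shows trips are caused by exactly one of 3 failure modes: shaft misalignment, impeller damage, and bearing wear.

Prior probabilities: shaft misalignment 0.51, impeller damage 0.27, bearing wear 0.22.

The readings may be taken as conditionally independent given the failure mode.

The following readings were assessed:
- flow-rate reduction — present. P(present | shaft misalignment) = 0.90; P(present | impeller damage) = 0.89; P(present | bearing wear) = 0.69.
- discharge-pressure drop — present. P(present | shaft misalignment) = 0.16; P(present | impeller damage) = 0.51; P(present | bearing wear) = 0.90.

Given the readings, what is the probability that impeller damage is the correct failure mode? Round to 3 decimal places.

0.368

Multiply each prior by the joint likelihood of the reading pattern:
  shaft misalignment: 0.51 × 0.90 × 0.16 = 0.07344
  impeller damage: 0.27 × 0.89 × 0.51 = 0.12255
  bearing wear: 0.22 × 0.69 × 0.90 = 0.13662
Marginal likelihood of the evidence = 0.33261.
P(impeller damage | evidence) = 0.12255 / 0.33261 ≈ 0.368.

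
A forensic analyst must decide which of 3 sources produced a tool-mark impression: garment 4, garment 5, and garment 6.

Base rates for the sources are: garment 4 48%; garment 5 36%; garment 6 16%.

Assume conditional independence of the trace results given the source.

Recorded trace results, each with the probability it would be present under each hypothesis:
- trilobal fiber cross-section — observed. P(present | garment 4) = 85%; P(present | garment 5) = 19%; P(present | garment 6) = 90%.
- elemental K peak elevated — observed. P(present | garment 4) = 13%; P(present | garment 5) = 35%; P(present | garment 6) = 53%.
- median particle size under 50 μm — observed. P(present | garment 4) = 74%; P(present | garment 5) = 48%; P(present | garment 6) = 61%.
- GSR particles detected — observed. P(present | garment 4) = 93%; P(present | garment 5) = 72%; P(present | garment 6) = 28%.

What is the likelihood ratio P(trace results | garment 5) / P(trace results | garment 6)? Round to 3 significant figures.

The Bayes factor is the ratio of the joint likelihoods of the trace result pattern under the two hypotheses.
  garment 5: 0.19 × 0.35 × 0.48 × 0.72 = 0.022982
  garment 6: 0.90 × 0.53 × 0.61 × 0.28 = 0.081472
Bayes factor = 0.022982 / 0.081472 ≈ 0.282

0.282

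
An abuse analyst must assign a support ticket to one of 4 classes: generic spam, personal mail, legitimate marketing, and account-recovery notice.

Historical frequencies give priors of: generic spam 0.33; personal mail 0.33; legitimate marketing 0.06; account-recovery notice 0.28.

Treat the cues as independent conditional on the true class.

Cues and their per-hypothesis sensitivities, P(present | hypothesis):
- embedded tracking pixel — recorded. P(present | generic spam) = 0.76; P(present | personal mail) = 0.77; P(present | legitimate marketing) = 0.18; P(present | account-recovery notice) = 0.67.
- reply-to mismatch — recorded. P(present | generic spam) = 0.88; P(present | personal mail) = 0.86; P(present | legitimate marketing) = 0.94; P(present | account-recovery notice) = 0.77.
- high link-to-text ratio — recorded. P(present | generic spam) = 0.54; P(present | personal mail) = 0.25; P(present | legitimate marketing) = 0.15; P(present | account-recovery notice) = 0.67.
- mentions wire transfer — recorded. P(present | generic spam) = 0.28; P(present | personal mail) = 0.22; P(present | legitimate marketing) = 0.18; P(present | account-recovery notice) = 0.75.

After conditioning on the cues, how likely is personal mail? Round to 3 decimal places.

For each hypothesis, the unnormalized posterior weight is prior × product of the cue likelihoods:
  generic spam: 0.33 × 0.76 × 0.88 × 0.54 × 0.28 = 0.03337
  personal mail: 0.33 × 0.77 × 0.86 × 0.25 × 0.22 = 0.012019
  legitimate marketing: 0.06 × 0.18 × 0.94 × 0.15 × 0.18 = 0.0002741
  account-recovery notice: 0.28 × 0.67 × 0.77 × 0.67 × 0.75 = 0.072587
Marginal likelihood of the evidence = 0.11825.
P(personal mail | evidence) = 0.012019 / 0.11825 ≈ 0.102.

0.102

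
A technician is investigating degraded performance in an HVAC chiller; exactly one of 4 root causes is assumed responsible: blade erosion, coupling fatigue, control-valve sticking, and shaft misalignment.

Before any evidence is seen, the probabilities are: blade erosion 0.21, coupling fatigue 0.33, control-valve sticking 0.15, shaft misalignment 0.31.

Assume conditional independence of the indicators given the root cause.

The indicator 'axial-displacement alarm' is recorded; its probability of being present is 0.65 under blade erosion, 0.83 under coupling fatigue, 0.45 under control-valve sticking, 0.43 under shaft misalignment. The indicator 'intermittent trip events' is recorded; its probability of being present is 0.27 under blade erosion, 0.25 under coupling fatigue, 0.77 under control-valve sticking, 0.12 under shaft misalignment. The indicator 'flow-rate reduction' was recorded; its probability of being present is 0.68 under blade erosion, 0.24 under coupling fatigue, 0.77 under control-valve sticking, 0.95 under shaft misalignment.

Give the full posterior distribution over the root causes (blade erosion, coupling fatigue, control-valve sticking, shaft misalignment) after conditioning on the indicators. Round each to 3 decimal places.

By Bayes' rule with conditional independence, the unnormalized weight for each hypothesis is prior × ∏ likelihoods:
  blade erosion: 0.21 × 0.65 × 0.27 × 0.68 = 0.025061
  coupling fatigue: 0.33 × 0.83 × 0.25 × 0.24 = 0.016434
  control-valve sticking: 0.15 × 0.45 × 0.77 × 0.77 = 0.040021
  shaft misalignment: 0.31 × 0.43 × 0.12 × 0.95 = 0.015196
Marginal likelihood of the evidence = 0.096712.
P(blade erosion | evidence) = 0.025061 / 0.096712 ≈ 0.259
P(coupling fatigue | evidence) = 0.016434 / 0.096712 ≈ 0.170
P(control-valve sticking | evidence) = 0.040021 / 0.096712 ≈ 0.414
P(shaft misalignment | evidence) = 0.015196 / 0.096712 ≈ 0.157

0.259, 0.170, 0.414, 0.157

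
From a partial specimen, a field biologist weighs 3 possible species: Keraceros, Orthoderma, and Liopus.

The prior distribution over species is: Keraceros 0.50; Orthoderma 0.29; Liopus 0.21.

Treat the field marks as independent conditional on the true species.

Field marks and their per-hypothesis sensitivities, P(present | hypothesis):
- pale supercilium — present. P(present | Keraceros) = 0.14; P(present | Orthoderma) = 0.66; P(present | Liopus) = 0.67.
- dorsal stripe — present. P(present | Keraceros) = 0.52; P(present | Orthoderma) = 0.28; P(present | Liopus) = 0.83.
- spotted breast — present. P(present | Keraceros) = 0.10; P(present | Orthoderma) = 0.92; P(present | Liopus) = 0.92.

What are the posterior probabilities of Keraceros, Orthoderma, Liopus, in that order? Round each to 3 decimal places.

By Bayes' rule with conditional independence, the unnormalized weight for each hypothesis is prior × ∏ likelihoods:
  Keraceros: 0.50 × 0.14 × 0.52 × 0.10 = 0.00364
  Orthoderma: 0.29 × 0.66 × 0.28 × 0.92 = 0.049305
  Liopus: 0.21 × 0.67 × 0.83 × 0.92 = 0.10744
Marginal likelihood of the evidence = 0.16038.
P(Keraceros | evidence) = 0.00364 / 0.16038 ≈ 0.023
P(Orthoderma | evidence) = 0.049305 / 0.16038 ≈ 0.307
P(Liopus | evidence) = 0.10744 / 0.16038 ≈ 0.670

0.023, 0.307, 0.670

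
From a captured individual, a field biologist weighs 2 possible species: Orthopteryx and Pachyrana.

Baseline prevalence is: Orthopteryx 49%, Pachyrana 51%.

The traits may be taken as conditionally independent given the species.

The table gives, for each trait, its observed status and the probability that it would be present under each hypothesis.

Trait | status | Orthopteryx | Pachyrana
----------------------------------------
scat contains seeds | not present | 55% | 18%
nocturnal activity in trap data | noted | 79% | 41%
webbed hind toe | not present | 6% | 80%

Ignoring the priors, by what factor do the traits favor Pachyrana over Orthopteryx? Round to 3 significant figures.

0.201

Take the product of per-trait likelihoods under each hypothesis (using 1 − P(present | H) for each absent trait), then divide.
  Pachyrana: (1 − 0.18) × 0.41 × (1 − 0.80) = 0.06724
  Orthopteryx: (1 − 0.55) × 0.79 × (1 − 0.06) = 0.33417
Bayes factor = 0.06724 / 0.33417 ≈ 0.201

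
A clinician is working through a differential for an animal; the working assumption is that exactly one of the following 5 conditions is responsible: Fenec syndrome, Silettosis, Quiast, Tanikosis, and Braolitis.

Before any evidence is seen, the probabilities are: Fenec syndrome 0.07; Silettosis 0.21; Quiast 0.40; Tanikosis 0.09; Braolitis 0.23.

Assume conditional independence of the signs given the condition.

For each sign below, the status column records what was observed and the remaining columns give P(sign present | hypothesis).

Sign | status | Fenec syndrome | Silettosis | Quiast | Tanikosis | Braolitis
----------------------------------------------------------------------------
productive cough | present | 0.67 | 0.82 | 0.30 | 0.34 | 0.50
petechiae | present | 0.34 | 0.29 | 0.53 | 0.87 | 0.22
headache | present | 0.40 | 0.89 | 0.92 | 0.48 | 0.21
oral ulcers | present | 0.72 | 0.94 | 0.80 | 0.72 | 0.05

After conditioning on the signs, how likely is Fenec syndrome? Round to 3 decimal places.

0.045

By Bayes' rule with conditional independence, the unnormalized weight for each hypothesis is prior × ∏ likelihoods:
  Fenec syndrome: 0.07 × 0.67 × 0.34 × 0.40 × 0.72 = 0.0045924
  Silettosis: 0.21 × 0.82 × 0.29 × 0.89 × 0.94 = 0.041778
  Quiast: 0.40 × 0.30 × 0.53 × 0.92 × 0.80 = 0.04681
  Tanikosis: 0.09 × 0.34 × 0.87 × 0.48 × 0.72 = 0.0092006
  Braolitis: 0.23 × 0.50 × 0.22 × 0.21 × 0.05 = 0.00026565
Marginal likelihood of the evidence = 0.10265.
P(Fenec syndrome | evidence) = 0.0045924 / 0.10265 ≈ 0.045.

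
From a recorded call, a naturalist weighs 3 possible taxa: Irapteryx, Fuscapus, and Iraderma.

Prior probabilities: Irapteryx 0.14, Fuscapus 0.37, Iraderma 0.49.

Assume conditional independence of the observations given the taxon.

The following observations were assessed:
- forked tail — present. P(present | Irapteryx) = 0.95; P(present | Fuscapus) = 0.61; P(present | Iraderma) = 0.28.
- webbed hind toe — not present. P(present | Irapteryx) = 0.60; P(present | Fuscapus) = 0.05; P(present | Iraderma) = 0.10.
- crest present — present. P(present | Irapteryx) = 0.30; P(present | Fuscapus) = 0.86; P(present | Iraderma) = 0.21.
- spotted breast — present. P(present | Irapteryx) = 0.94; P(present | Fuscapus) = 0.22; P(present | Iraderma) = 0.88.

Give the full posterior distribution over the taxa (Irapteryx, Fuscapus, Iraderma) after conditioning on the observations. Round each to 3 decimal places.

0.191, 0.518, 0.291

For each hypothesis, the unnormalized posterior weight is prior × product of the observation likelihoods (using 1 − P(present | H) for each absent observation):
  Irapteryx: 0.14 × 0.95 × (1 − 0.60) × 0.30 × 0.94 = 0.015002
  Fuscapus: 0.37 × 0.61 × (1 − 0.05) × 0.86 × 0.22 = 0.040567
  Iraderma: 0.49 × 0.28 × (1 − 0.10) × 0.21 × 0.88 = 0.022819
The unnormalized weights sum to 0.078389.
P(Irapteryx | evidence) = 0.015002 / 0.078389 ≈ 0.191
P(Fuscapus | evidence) = 0.040567 / 0.078389 ≈ 0.518
P(Iraderma | evidence) = 0.022819 / 0.078389 ≈ 0.291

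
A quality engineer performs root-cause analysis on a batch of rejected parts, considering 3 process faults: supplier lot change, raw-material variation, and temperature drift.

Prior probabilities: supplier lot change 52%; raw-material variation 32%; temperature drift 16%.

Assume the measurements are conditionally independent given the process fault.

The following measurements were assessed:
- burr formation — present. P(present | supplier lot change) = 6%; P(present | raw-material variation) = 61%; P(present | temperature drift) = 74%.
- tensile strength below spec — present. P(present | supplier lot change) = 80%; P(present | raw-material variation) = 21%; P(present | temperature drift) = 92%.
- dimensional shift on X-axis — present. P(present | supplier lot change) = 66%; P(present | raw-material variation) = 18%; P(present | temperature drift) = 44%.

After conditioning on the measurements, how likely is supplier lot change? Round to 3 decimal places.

0.229

For each hypothesis, the unnormalized posterior weight is prior × product of the measurement likelihoods:
  supplier lot change: 0.52 × 0.06 × 0.80 × 0.66 = 0.016474
  raw-material variation: 0.32 × 0.61 × 0.21 × 0.18 = 0.0073786
  temperature drift: 0.16 × 0.74 × 0.92 × 0.44 = 0.047928
Marginal likelihood of the evidence = 0.07178.
P(supplier lot change | evidence) = 0.016474 / 0.07178 ≈ 0.229.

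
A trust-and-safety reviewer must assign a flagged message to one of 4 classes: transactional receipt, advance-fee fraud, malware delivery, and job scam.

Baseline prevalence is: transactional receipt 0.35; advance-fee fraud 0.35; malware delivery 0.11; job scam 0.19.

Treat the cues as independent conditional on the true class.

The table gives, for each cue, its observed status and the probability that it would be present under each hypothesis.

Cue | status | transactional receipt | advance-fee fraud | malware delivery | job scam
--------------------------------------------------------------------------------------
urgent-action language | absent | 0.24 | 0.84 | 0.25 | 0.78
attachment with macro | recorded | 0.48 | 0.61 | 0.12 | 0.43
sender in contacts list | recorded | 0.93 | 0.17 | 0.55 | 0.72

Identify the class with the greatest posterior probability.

Multiply each prior by the joint likelihood of the cue pattern (using 1 − P(present | H) for each absent cue):
  transactional receipt: 0.35 × (1 − 0.24) × 0.48 × 0.93 = 0.11874
  advance-fee fraud: 0.35 × (1 − 0.84) × 0.61 × 0.17 = 0.0058072
  malware delivery: 0.11 × (1 − 0.25) × 0.12 × 0.55 = 0.005445
  job scam: 0.19 × (1 − 0.78) × 0.43 × 0.72 = 0.012941
Normalizing constant Z = 0.11874 + 0.0058072 + 0.005445 + 0.012941 = 0.14294.
P(transactional receipt | evidence) ≈ 0.11874 / 0.14294 ≈ 0.831
P(advance-fee fraud | evidence) ≈ 0.0058072 / 0.14294 ≈ 0.041
P(malware delivery | evidence) ≈ 0.005445 / 0.14294 ≈ 0.038
P(job scam | evidence) ≈ 0.012941 / 0.14294 ≈ 0.091
The largest is 0.831, so transactional receipt is most probable.

transactional receipt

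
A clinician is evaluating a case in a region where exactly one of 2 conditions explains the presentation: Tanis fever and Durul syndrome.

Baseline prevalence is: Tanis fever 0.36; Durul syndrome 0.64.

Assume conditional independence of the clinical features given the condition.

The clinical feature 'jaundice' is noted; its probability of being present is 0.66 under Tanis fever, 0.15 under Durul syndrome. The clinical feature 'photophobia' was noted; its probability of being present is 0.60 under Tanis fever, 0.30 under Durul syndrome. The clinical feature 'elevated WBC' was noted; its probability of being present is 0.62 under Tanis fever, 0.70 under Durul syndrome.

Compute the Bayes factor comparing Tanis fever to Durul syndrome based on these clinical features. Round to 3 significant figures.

7.79

Take the product of per-clinical feature likelihoods under each hypothesis, then divide.
  Tanis fever: 0.66 × 0.60 × 0.62 = 0.24552
  Durul syndrome: 0.15 × 0.30 × 0.70 = 0.0315
Bayes factor = 0.24552 / 0.0315 ≈ 7.79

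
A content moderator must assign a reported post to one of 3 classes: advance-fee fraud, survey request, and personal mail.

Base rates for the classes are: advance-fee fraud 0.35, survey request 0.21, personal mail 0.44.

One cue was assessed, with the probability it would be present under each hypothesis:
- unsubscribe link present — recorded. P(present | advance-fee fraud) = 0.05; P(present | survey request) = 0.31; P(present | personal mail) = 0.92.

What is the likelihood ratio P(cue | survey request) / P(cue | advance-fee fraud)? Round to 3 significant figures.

6.20

Likelihood of this cue under each hypothesis:
  survey request: 0.31
  advance-fee fraud: 0.05
Bayes factor = 0.31 / 0.05 ≈ 6.20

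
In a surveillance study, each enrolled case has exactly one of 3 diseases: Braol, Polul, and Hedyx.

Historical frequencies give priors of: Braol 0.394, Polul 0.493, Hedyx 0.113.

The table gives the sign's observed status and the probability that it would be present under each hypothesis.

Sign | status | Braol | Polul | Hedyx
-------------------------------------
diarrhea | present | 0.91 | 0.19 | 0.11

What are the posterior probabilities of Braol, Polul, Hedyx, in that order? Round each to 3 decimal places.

For each hypothesis, the unnormalized posterior weight is prior × likelihood:
  Braol: 0.394 × 0.91 = 0.35854
  Polul: 0.493 × 0.19 = 0.09367
  Hedyx: 0.113 × 0.11 = 0.01243
Marginal likelihood of the evidence = 0.46464.
P(Braol | evidence) = 0.35854 / 0.46464 ≈ 0.772
P(Polul | evidence) = 0.09367 / 0.46464 ≈ 0.202
P(Hedyx | evidence) = 0.01243 / 0.46464 ≈ 0.027

0.772, 0.202, 0.027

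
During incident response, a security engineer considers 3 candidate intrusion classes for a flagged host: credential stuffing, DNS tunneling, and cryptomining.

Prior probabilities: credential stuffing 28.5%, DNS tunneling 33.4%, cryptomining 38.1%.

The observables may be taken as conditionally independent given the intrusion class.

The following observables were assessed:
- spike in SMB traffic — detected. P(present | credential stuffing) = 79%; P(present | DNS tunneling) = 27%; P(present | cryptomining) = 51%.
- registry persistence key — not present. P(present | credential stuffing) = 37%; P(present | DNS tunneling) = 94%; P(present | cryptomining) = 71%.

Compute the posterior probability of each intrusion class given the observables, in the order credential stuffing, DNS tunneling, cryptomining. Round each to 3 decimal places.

For each hypothesis, the unnormalized posterior weight is prior × product of the observable likelihoods (using 1 − P(present | H) for each absent observable):
  credential stuffing: 0.285 × 0.79 × (1 − 0.37) = 0.14184
  DNS tunneling: 0.334 × 0.27 × (1 − 0.94) = 0.0054108
  cryptomining: 0.381 × 0.51 × (1 − 0.71) = 0.05635
Normalizing constant Z = 0.14184 + 0.0054108 + 0.05635 = 0.20361.
P(credential stuffing | evidence) = 0.14184 / 0.20361 ≈ 0.697
P(DNS tunneling | evidence) = 0.0054108 / 0.20361 ≈ 0.027
P(cryptomining | evidence) = 0.05635 / 0.20361 ≈ 0.277

0.697, 0.027, 0.277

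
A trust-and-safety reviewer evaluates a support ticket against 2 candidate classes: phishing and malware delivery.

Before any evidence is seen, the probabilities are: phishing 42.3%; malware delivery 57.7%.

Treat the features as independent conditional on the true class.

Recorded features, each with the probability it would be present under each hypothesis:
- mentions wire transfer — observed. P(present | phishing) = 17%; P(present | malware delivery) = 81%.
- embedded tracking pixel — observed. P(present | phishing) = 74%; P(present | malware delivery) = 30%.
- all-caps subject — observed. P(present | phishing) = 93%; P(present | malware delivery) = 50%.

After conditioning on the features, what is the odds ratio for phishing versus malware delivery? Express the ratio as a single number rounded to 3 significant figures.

The normalizing constant cancels in an odds ratio, so compute prior × likelihood for the two hypotheses only:
  phishing: 0.423 × 0.17 × 0.74 × 0.93 = 0.049488
  malware delivery: 0.577 × 0.81 × 0.30 × 0.50 = 0.070106
Posterior odds = 0.049488 / 0.070106 ≈ 0.706.

0.706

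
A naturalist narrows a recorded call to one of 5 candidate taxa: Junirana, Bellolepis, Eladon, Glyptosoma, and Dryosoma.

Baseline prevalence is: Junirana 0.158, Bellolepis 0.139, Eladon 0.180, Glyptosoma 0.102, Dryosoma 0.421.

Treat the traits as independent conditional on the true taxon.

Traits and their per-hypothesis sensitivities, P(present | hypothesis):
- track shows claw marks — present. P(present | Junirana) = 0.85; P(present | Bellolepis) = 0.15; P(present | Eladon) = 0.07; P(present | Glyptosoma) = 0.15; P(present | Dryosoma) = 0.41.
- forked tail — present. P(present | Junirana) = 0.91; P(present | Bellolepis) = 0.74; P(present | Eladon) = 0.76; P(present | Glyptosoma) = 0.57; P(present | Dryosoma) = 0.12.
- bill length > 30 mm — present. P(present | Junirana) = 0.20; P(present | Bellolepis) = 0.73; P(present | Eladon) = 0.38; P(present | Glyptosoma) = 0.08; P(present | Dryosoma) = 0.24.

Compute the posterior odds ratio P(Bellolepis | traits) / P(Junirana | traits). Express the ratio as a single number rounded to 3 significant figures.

0.461

The normalizing constant cancels in an odds ratio, so compute prior × likelihood for the two hypotheses only:
  Bellolepis: 0.139 × 0.15 × 0.74 × 0.73 = 0.011263
  Junirana: 0.158 × 0.85 × 0.91 × 0.20 = 0.024443
Odds(Bellolepis : Junirana) = 0.011263 / 0.024443 ≈ 0.461.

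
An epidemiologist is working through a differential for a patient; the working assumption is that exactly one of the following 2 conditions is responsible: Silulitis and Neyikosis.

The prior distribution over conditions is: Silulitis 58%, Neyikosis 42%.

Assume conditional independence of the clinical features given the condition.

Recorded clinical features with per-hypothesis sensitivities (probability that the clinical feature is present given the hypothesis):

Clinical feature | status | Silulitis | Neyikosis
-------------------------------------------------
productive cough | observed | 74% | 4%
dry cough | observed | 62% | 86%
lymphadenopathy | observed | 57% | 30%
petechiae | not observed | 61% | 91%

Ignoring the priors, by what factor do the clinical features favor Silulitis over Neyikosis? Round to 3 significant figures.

110

Take the product of per-clinical feature likelihoods under each hypothesis (using 1 − P(present | H) for each absent clinical feature), then divide.
  Silulitis: 0.74 × 0.62 × 0.57 × (1 − 0.61) = 0.10199
  Neyikosis: 0.04 × 0.86 × 0.30 × (1 − 0.91) = 0.0009288
Bayes factor = 0.10199 / 0.0009288 ≈ 110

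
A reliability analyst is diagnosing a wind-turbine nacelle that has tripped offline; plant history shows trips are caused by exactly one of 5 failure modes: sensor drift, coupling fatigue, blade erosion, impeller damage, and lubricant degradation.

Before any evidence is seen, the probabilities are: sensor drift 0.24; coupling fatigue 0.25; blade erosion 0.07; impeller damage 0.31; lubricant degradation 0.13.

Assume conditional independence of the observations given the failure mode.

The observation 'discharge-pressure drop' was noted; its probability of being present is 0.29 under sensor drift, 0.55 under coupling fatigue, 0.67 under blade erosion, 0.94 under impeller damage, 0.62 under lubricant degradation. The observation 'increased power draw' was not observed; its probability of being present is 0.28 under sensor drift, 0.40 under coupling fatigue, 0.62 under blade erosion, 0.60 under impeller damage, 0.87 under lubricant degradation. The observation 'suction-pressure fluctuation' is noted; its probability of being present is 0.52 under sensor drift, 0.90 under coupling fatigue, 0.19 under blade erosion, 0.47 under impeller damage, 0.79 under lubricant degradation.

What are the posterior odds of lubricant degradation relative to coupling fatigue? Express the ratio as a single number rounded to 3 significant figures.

Unnormalized posterior weight (prior times the observation likelihoods) for each of the two hypotheses (using 1 − P(present | H) for each absent observation):
  lubricant degradation: 0.13 × 0.62 × (1 − 0.87) × 0.79 = 0.0082776
  coupling fatigue: 0.25 × 0.55 × (1 − 0.40) × 0.90 = 0.07425
Odds(lubricant degradation : coupling fatigue) = 0.0082776 / 0.07425 ≈ 0.111.

0.111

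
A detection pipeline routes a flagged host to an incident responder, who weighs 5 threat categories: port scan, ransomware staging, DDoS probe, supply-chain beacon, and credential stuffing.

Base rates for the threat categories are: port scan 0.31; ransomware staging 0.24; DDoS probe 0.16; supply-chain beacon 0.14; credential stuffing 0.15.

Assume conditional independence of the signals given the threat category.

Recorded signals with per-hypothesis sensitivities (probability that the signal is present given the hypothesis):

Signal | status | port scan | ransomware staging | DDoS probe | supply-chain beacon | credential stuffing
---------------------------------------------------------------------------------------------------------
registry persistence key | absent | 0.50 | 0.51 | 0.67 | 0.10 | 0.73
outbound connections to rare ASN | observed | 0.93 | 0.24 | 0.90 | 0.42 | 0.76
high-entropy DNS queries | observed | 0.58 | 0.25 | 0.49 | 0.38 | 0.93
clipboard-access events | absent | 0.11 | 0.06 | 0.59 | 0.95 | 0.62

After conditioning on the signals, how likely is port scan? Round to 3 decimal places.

0.726

Multiply each prior by the joint likelihood of the signal pattern (using 1 − P(present | H) for each absent signal):
  port scan: 0.31 × (1 − 0.50) × 0.93 × 0.58 × (1 − 0.11) = 0.07441
  ransomware staging: 0.24 × (1 − 0.51) × 0.24 × 0.25 × (1 − 0.06) = 0.0066326
  DDoS probe: 0.16 × (1 − 0.67) × 0.90 × 0.49 × (1 − 0.59) = 0.0095468
  supply-chain beacon: 0.14 × (1 − 0.10) × 0.42 × 0.38 × (1 − 0.95) = 0.0010055
  credential stuffing: 0.15 × (1 − 0.73) × 0.76 × 0.93 × (1 − 0.62) = 0.010878
Marginal likelihood of the evidence = 0.10247.
P(port scan | evidence) = 0.07441 / 0.10247 ≈ 0.726.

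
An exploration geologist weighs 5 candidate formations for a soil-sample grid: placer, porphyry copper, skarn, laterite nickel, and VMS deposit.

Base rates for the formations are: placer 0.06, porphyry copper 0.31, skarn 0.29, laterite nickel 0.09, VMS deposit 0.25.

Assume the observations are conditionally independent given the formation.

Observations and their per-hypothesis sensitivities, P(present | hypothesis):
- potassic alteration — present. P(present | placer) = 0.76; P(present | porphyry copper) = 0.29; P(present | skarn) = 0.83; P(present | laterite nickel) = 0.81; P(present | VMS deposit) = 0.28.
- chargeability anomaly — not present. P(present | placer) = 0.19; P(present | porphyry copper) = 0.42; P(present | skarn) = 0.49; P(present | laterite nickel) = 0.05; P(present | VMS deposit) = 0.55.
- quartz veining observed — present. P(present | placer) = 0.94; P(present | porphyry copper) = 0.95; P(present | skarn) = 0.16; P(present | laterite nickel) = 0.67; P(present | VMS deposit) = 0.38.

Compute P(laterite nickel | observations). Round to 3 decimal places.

0.286

Multiply each prior by the joint likelihood of the evidence pattern (using 1 − P(present | H) for each absent observation):
  placer: 0.06 × 0.76 × (1 − 0.19) × 0.94 = 0.03472
  porphyry copper: 0.31 × 0.29 × (1 − 0.42) × 0.95 = 0.049535
  skarn: 0.29 × 0.83 × (1 − 0.49) × 0.16 = 0.019641
  laterite nickel: 0.09 × 0.81 × (1 − 0.05) × 0.67 = 0.046401
  VMS deposit: 0.25 × 0.28 × (1 − 0.55) × 0.38 = 0.01197
Normalizing constant Z = 0.03472 + 0.049535 + 0.019641 + 0.046401 + 0.01197 = 0.16227.
P(laterite nickel | evidence) = 0.046401 / 0.16227 ≈ 0.286.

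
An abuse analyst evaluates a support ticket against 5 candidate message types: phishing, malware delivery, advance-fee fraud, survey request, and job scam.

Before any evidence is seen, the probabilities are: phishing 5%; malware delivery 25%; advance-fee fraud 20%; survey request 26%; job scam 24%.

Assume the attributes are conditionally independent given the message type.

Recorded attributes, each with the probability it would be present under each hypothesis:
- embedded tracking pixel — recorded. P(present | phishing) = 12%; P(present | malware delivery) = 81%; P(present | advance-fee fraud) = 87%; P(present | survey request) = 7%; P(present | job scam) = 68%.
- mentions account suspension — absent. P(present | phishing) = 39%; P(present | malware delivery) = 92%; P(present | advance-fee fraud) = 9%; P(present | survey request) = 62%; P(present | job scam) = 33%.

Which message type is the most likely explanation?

Multiply each prior by the joint likelihood of the attribute pattern (using 1 − P(present | H) for each absent attribute):
  phishing: 0.05 × 0.12 × (1 − 0.39) = 0.00366
  malware delivery: 0.25 × 0.81 × (1 − 0.92) = 0.0162
  advance-fee fraud: 0.20 × 0.87 × (1 − 0.09) = 0.15834
  survey request: 0.26 × 0.07 × (1 − 0.62) = 0.006916
  job scam: 0.24 × 0.68 × (1 − 0.33) = 0.10934
The unnormalized weights sum to 0.29446.
P(phishing | evidence) ≈ 0.00366 / 0.29446 ≈ 0.012
P(malware delivery | evidence) ≈ 0.0162 / 0.29446 ≈ 0.055
P(advance-fee fraud | evidence) ≈ 0.15834 / 0.29446 ≈ 0.538
P(survey request | evidence) ≈ 0.006916 / 0.29446 ≈ 0.023
P(job scam | evidence) ≈ 0.10934 / 0.29446 ≈ 0.371
The largest is 0.538, so advance-fee fraud is most probable.

advance-fee fraud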